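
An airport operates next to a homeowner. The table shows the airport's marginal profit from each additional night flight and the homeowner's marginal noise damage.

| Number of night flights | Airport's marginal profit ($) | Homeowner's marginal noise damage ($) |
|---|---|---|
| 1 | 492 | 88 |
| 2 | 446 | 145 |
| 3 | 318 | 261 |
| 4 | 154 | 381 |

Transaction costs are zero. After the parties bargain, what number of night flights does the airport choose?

Bargaining reaches the level where marginal profit last exceeds marginal noise damage.
That holds through level 3 (318 ≥ 261) but not at 4 (154 < 381).

3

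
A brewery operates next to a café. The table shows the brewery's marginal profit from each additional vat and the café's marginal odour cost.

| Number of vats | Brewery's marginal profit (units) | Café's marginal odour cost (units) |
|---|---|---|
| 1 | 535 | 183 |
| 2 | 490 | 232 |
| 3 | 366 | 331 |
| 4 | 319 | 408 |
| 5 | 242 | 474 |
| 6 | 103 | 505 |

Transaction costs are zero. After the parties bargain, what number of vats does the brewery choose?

3

Bargaining reaches the level where marginal profit last exceeds marginal odour cost.
That holds through level 3 (366 ≥ 331) but not at 4 (319 < 408).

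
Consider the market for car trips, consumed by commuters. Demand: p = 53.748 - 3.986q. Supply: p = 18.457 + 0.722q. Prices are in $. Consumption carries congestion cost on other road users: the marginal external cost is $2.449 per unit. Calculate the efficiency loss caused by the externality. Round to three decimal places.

Market equilibrium (private): 18.457 + 0.722q = 53.748 - 3.986q → q_m = 7.4960.
Social marginal benefit = demand − MEC = 51.299 - 3.986q.
Set SMB = MC: 51.299 - 3.986q = 18.457 + 0.722q → q* = 6.9758.
Between q* and q_m the wedge MC − SMB runs linearly from 0 to MEC(q_m), so the loss is a triangle.
DWL = ½ × 0.5202 × 2.4490 = 0.6370.

DWL = $0.637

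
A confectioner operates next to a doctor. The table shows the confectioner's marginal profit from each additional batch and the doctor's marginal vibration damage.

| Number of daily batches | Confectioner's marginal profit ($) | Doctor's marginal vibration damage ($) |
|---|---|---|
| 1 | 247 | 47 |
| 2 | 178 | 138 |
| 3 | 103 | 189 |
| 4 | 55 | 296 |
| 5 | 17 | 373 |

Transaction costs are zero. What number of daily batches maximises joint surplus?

2

Bargaining reaches the level where marginal profit last exceeds marginal vibration damage.
That holds through level 2 (178 ≥ 138) but not at 3 (103 < 189).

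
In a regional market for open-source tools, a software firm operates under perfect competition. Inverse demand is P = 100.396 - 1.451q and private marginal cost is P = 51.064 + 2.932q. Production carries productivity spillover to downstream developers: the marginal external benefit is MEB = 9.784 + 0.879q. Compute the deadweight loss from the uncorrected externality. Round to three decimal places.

Market equilibrium (private): 51.064 + 2.932q = 100.396 - 1.451q → q_m = 11.2553.
Social marginal cost = private MC − MEB = 41.280 + 2.053q.
Set SMC = demand: 41.280 + 2.053q = 100.396 - 1.451q → q* = 16.8710.
The welfare-loss triangle has base |q_m − q*| and height MEB(q_m) (the vertical gap between SMC and demand is zero at q* and MEB at q_m).
DWL = ½ × 5.6157 × 19.6774 = 55.2512.

DWL = 55.251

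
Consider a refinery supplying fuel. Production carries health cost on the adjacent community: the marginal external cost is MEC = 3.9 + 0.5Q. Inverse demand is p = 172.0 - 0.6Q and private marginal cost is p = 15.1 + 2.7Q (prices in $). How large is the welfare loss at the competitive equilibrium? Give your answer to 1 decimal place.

Market equilibrium (private): 15.1 + 2.7Q = 172.0 - 0.6Q → Q_m = 47.5455.
Social marginal cost = private MC + MEC = 19.0 + 3.2Q.
Set SMC = demand: 19.0 + 3.2Q = 172.0 - 0.6Q → Q* = 40.2632.
The welfare-loss triangle has base |Q_m − Q*| and height MEC(Q_m) (the vertical gap between SMC and demand is zero at Q* and MEC at Q_m).
DWL = ½ × 7.2823 × 27.6727 = 100.7605.

DWL = $100.8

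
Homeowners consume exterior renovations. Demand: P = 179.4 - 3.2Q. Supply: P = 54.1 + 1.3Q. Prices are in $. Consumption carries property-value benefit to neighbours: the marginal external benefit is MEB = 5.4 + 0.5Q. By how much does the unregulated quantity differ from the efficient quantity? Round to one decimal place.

Market equilibrium (private): 54.1 + 1.3Q = 179.4 - 3.2Q → Q_m = 27.8444.
Social marginal benefit = demand + MEB = 184.8 - 2.7Q.
Set SMB = MC: 184.8 - 2.7Q = 54.1 + 1.3Q → Q* = 32.6750.
Gap = |27.8444 − 32.6750| = 4.8306.

4.8 units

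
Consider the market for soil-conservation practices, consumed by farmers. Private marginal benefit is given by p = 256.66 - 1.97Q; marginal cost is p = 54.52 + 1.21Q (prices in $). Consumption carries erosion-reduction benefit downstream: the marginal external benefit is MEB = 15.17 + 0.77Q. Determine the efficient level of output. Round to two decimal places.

Q* = 90.17

Social marginal benefit = demand + MEB = 271.83 - 1.20Q.
Set SMB = MC: 271.83 - 1.20Q = 54.52 + 1.21Q → Q* = 90.1701.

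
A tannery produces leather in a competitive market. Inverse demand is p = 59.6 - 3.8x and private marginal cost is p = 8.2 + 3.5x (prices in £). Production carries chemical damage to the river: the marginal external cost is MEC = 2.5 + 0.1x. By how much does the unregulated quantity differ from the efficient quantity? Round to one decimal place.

0.4 units

Market equilibrium (private): 8.2 + 3.5x = 59.6 - 3.8x → x_m = 7.0411.
Social marginal cost = private MC + MEC = 10.7 + 3.6x.
Set SMC = demand: 10.7 + 3.6x = 59.6 - 3.8x → x* = 6.6081.
Gap = |7.0411 − 6.6081| = 0.4330.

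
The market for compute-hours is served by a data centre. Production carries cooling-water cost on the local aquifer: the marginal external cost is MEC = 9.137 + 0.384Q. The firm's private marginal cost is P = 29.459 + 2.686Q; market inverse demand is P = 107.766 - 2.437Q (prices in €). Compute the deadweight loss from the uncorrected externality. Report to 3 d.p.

Market equilibrium (private): 29.459 + 2.686Q = 107.766 - 2.437Q → Q_m = 15.2854.
Social marginal cost = private MC + MEC = 38.596 + 3.070Q.
Set SMC = demand: 38.596 + 3.070Q = 107.766 - 2.437Q → Q* = 12.5604.
Between Q* and Q_m the wedge SMC − demand runs linearly from 0 to MEC(Q_m), so the loss is a triangle.
DWL = ½ × 2.7250 × 15.0066 = 20.4465.

DWL = €20.446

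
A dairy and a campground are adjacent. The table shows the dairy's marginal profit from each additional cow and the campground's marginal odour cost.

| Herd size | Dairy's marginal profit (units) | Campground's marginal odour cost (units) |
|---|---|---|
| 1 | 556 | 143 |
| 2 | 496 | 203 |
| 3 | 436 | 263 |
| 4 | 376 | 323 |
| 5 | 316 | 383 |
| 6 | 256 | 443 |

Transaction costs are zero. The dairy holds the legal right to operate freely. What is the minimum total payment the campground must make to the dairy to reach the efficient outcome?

572

Left alone the dairy would choose level 6 (marginal profit stays positive).
Efficient level: k* = 4 (marginal profit ≥ marginal odour cost through 4).
The campground must at least cover the dairy's forgone profit from cutting 6→4: 316 + 256 = 572.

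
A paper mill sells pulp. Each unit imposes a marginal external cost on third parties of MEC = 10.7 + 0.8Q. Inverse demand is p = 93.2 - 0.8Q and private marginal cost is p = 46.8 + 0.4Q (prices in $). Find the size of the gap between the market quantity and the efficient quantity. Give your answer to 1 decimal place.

20.8 units

Market equilibrium (private): 46.8 + 0.4Q = 93.2 - 0.8Q → Q_m = 38.6667.
Social marginal cost = private MC + MEC = 57.5 + 1.2Q.
Set SMC = demand: 57.5 + 1.2Q = 93.2 - 0.8Q → Q* = 17.8500.
Gap = |38.6667 − 17.8500| = 20.8167.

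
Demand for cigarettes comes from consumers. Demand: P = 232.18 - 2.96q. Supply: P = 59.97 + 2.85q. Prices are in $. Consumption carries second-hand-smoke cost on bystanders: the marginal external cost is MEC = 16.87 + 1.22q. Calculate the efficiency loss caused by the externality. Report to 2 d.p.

Market equilibrium (private): 59.97 + 2.85q = 232.18 - 2.96q → q_m = 29.6403.
Social marginal benefit = demand − MEC = 215.31 - 4.18q.
Set SMB = MC: 215.31 - 4.18q = 59.97 + 2.85q → q* = 22.0967.
The welfare-loss triangle has base |q_m − q*| and height MEC(q_m) (the vertical gap between SMB and MC is zero at q* and MEC at q_m).
DWL = ½ × 7.5436 × 53.0311 = 200.0227.

DWL = $200.02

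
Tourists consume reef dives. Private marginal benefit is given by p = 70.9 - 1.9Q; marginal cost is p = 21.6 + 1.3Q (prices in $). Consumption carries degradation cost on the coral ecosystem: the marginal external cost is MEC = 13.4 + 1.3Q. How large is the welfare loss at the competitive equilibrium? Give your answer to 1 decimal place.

DWL = $124.2

Market equilibrium (private): 21.6 + 1.3Q = 70.9 - 1.9Q → Q_m = 15.4063.
Social marginal benefit = demand − MEC = 57.5 - 3.2Q.
Set SMB = MC: 57.5 - 3.2Q = 21.6 + 1.3Q → Q* = 7.9778.
The welfare-loss triangle has base |Q_m − Q*| and height MEC(Q_m) (the vertical gap between SMB and MC is zero at Q* and MEC at Q_m).
DWL = ½ × 7.4285 × 33.4281 = 124.1603.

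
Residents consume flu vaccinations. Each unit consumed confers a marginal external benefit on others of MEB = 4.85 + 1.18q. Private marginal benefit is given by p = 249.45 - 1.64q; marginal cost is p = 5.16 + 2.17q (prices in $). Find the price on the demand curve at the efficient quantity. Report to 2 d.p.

P = $94.09

Social marginal benefit = demand + MEB = 254.30 - 0.46q.
Set SMB = MC: 254.30 - 0.46q = 5.16 + 2.17q → q* = 94.7300.
Consumer price on the demand curve at q*: 249.45 − 1.64×94.7300 = 94.0928.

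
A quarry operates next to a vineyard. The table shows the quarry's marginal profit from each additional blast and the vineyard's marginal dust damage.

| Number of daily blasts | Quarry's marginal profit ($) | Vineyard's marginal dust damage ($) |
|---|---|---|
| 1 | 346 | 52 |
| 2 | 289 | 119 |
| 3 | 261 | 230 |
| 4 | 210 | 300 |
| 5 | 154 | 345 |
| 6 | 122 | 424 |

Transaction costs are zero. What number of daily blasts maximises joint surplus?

3

Bargaining reaches the level where marginal profit last exceeds marginal dust damage.
That holds through level 3 (261 ≥ 230) but not at 4 (210 < 300).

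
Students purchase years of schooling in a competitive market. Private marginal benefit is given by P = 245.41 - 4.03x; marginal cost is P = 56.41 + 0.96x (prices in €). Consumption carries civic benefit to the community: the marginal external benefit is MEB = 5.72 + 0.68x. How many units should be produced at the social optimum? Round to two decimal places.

x* = 45.18

Social marginal benefit = demand + MEB = 251.13 - 3.35x.
Set SMB = MC: 251.13 - 3.35x = 56.41 + 0.96x → x* = 45.1787.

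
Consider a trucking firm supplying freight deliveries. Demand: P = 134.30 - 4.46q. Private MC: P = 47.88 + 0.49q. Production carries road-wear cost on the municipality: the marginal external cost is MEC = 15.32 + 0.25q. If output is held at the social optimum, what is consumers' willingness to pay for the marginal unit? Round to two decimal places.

P = 73.32

Social marginal cost = private MC + MEC = 63.20 + 0.74q.
Set SMC = demand: 63.20 + 0.74q = 134.30 - 4.46q → q* = 13.6731.
Consumer price on the demand curve at q*: 134.30 − 4.46×13.6731 = 73.3180.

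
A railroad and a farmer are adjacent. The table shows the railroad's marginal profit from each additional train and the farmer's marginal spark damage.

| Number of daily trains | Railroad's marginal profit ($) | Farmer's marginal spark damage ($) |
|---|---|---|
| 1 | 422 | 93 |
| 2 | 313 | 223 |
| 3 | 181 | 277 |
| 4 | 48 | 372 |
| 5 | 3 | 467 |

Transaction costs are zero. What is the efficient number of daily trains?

Bargaining reaches the level where marginal profit last exceeds marginal spark damage.
That holds through level 2 (313 ≥ 223) but not at 3 (181 < 277).

2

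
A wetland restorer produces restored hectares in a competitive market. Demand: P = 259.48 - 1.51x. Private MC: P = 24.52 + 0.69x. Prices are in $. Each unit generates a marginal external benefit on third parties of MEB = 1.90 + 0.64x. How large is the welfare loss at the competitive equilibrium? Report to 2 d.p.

Market equilibrium (private): 24.52 + 0.69x = 259.48 - 1.51x → x_m = 106.8000.
Social marginal cost = private MC − MEB = 22.62 + 0.05x.
Set SMC = demand: 22.62 + 0.05x = 259.48 - 1.51x → x* = 151.8333.
The loss is the area between SMC and demand from x* to x_m; with linear curves that's a triangle of height MEB(x_m).
DWL = ½ × 45.0333 × 70.2520 = 1581.8397.

DWL = $1581.84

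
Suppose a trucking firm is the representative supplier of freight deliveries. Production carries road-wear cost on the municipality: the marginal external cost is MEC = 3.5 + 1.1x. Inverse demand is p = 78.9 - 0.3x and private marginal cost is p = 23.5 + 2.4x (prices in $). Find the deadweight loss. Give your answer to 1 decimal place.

DWL = $89.4

Market equilibrium (private): 23.5 + 2.4x = 78.9 - 0.3x → x_m = 20.5185.
Social marginal cost = private MC + MEC = 27.0 + 3.5x.
Set SMC = demand: 27.0 + 3.5x = 78.9 - 0.3x → x* = 13.6579.
The welfare-loss triangle has base |x_m − x*| and height MEC(x_m) (the vertical gap between SMC and demand is zero at x* and MEC at x_m).
DWL = ½ × 6.8606 × 26.0704 = 89.4293.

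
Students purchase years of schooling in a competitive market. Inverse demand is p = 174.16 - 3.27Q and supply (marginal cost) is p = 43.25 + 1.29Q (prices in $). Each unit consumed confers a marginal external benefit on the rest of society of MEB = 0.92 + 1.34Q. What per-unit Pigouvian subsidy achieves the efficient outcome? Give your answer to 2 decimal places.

Social marginal benefit = demand + MEB = 175.08 - 1.93Q.
Set SMB = MC: 175.08 - 1.93Q = 43.25 + 1.29Q → Q* = 40.9410.
The Pigouvian subsidy equals MEB at Q*: 0.92 + 1.34×40.9410 = 55.7809.

subsidy = $55.78 per unit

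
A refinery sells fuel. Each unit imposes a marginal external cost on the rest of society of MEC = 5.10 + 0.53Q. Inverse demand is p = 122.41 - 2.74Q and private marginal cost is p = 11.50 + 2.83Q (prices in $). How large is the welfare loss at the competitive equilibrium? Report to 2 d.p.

DWL = $20.08

Market equilibrium (private): 11.50 + 2.83Q = 122.41 - 2.74Q → Q_m = 19.9120.
Social marginal cost = private MC + MEC = 16.60 + 3.36Q.
Set SMC = demand: 16.60 + 3.36Q = 122.41 - 2.74Q → Q* = 17.3459.
The loss is the area between SMC and demand from Q* to Q_m; with linear curves that's a triangle of height MEC(Q_m).
DWL = ½ × 2.5661 × 15.6534 = 20.0841.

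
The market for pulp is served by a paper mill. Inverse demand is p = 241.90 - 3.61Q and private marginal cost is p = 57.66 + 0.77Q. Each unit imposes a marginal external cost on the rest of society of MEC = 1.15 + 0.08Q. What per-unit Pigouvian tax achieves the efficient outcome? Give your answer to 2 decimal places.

Social marginal cost = private MC + MEC = 58.81 + 0.85Q.
Set SMC = demand: 58.81 + 0.85Q = 241.90 - 3.61Q → Q* = 41.0516.
The Pigouvian tax equals MEC at Q*: 1.15 + 0.08×41.0516 = 4.4341.

tax = 4.43 per unit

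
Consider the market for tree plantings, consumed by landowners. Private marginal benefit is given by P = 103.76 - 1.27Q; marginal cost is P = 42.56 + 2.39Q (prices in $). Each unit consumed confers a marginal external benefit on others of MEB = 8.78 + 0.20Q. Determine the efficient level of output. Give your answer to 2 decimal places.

Q* = 20.23

Social marginal benefit = demand + MEB = 112.54 - 1.07Q.
Set SMB = MC: 112.54 - 1.07Q = 42.56 + 2.39Q → Q* = 20.2254.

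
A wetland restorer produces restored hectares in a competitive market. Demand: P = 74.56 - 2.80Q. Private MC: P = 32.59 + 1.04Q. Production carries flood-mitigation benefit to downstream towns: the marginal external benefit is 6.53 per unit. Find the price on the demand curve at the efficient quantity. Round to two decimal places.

Social marginal cost = private MC − MEB = 26.06 + 1.04Q.
Set SMC = demand: 26.06 + 1.04Q = 74.56 - 2.80Q → Q* = 12.6302.
Consumer price on the demand curve at Q*: 74.56 − 2.80×12.6302 = 39.1954.

P = 39.20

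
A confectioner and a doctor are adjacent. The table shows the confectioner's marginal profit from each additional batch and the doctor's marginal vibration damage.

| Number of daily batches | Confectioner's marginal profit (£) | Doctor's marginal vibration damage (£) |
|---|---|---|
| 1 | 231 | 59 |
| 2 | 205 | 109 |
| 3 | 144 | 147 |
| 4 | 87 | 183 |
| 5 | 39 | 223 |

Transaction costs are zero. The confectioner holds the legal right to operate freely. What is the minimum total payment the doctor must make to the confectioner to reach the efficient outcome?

£270

Left alone the confectioner would choose level 5 (marginal profit stays positive).
Efficient level: k* = 2 (marginal profit ≥ marginal vibration damage through 2).
The doctor must at least cover the confectioner's forgone profit from cutting 5→2: 144 + 87 + 39 = 270.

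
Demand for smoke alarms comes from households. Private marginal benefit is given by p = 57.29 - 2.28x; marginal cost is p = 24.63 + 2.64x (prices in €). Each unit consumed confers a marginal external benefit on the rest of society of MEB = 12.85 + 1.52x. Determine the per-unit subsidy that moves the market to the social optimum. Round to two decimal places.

subsidy = €33.20 per unit

Social marginal benefit = demand + MEB = 70.14 - 0.76x.
Set SMB = MC: 70.14 - 0.76x = 24.63 + 2.64x → x* = 13.3853.
The Pigouvian subsidy equals MEB at x*: 12.85 + 1.52×13.3853 = 33.1957.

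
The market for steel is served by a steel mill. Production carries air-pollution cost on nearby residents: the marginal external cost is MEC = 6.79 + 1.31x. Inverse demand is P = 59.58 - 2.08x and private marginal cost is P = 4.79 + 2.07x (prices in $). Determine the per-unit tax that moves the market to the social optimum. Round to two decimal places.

Social marginal cost = private MC + MEC = 11.58 + 3.38x.
Set SMC = demand: 11.58 + 3.38x = 59.58 - 2.08x → x* = 8.7912.
The Pigouvian tax equals MEC at x*: 6.79 + 1.31×8.7912 = 18.3065.

tax = $18.31 per unit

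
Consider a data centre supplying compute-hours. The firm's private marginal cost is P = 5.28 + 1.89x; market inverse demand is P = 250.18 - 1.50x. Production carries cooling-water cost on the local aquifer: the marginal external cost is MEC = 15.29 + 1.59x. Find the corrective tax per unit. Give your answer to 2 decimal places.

Social marginal cost = private MC + MEC = 20.57 + 3.48x.
Set SMC = demand: 20.57 + 3.48x = 250.18 - 1.50x → x* = 46.1064.
The Pigouvian tax equals MEC at x*: 15.29 + 1.59×46.1064 = 88.5992.

tax = 88.60 per unit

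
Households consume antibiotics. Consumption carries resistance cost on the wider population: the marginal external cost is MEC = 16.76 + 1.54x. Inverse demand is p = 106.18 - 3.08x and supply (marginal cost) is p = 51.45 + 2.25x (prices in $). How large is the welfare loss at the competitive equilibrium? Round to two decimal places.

Market equilibrium (private): 51.45 + 2.25x = 106.18 - 3.08x → x_m = 10.2683.
Social marginal benefit = demand − MEC = 89.42 - 4.62x.
Set SMB = MC: 89.42 - 4.62x = 51.45 + 2.25x → x* = 5.5269.
The welfare-loss triangle has base |x_m − x*| and height MEC(x_m) (the vertical gap between SMB and MC is zero at x* and MEC at x_m).
DWL = ½ × 4.7414 × 32.5732 = 77.2213.

DWL = $77.22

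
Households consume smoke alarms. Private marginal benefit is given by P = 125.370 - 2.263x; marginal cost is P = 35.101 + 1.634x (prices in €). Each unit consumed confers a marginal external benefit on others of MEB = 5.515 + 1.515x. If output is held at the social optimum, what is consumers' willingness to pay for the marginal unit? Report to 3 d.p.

Social marginal benefit = demand + MEB = 130.885 - 0.748x.
Set SMB = MC: 130.885 - 0.748x = 35.101 + 1.634x → x* = 40.2116.
Consumer price on the demand curve at x*: 125.370 − 2.263×40.2116 = 34.3711.

P = €34.371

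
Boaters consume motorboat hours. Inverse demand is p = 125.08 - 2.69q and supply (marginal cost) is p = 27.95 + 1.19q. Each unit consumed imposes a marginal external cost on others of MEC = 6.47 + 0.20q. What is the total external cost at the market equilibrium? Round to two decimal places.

224.63

Market equilibrium (private): 27.95 + 1.19q = 125.08 - 2.69q → q_m = 25.0335.
Total external cost = ∫₀^{q_m} (6.47 + 0.20q) dq = 6.47×25.0335 + ½×0.20×25.0335² = 224.6344.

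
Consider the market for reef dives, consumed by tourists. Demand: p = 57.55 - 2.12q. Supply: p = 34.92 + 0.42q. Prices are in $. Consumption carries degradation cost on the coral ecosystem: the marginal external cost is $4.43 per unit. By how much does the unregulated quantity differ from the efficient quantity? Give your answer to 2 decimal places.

1.74 units

Market equilibrium (private): 34.92 + 0.42q = 57.55 - 2.12q → q_m = 8.9094.
Social marginal benefit = demand − MEC = 53.12 - 2.12q.
Set SMB = MC: 53.12 - 2.12q = 34.92 + 0.42q → q* = 7.1654.
Gap = |8.9094 − 7.1654| = 1.7440.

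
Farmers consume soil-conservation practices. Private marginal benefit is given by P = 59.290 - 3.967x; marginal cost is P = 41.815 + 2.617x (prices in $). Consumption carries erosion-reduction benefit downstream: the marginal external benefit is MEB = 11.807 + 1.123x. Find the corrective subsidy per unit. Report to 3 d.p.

subsidy = $17.829 per unit

Social marginal benefit = demand + MEB = 71.097 - 2.844x.
Set SMB = MC: 71.097 - 2.844x = 41.815 + 2.617x → x* = 5.3620.
The Pigouvian subsidy equals MEB at x*: 11.807 + 1.123×5.3620 = 17.8285.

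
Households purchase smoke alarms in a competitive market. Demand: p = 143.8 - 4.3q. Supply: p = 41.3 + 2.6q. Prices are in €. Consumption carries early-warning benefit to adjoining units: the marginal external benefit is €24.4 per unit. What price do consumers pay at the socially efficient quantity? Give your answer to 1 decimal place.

Social marginal benefit = demand + MEB = 168.2 - 4.3q.
Set SMB = MC: 168.2 - 4.3q = 41.3 + 2.6q → q* = 18.3913.
Consumer price on the demand curve at q*: 143.8 − 4.3×18.3913 = 64.7174.

P = €64.7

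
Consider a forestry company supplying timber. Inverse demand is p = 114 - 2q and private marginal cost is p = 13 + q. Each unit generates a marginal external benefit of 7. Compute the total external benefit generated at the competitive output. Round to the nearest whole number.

Market equilibrium (private): 13 + q = 114 - 2q → q_m = 33.6667.
Total external benefit = MEB × q_m = 7 × 33.6667 = 235.6669.

236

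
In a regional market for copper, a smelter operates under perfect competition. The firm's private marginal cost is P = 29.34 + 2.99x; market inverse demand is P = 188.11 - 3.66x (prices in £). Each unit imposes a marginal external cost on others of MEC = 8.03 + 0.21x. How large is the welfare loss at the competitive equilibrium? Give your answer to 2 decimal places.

DWL = £12.40

Market equilibrium (private): 29.34 + 2.99x = 188.11 - 3.66x → x_m = 23.8752.
Social marginal cost = private MC + MEC = 37.37 + 3.20x.
Set SMC = demand: 37.37 + 3.20x = 188.11 - 3.66x → x* = 21.9738.
The loss is the area between SMC and demand from x* to x_m; with linear curves that's a triangle of height MEC(x_m).
DWL = ½ × 1.9014 × 13.0438 = 12.4007.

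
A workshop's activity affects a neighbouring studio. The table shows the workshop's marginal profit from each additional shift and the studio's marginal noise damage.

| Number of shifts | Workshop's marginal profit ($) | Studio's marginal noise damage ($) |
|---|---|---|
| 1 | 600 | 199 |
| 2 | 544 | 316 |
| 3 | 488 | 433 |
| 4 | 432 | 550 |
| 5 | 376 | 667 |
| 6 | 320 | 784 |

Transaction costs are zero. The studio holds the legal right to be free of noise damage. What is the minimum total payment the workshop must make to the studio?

$948

Efficient level: marginal profit ≥ marginal noise damage through level 3, so k* = 3.
With the studio holding the right, the workshop must at least compensate total damage at k*: 199 + 316 + 433 = 948.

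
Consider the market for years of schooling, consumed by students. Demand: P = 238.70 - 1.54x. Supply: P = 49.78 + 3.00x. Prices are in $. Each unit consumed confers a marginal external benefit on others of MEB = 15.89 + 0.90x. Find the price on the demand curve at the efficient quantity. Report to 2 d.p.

Social marginal benefit = demand + MEB = 254.59 - 0.64x.
Set SMB = MC: 254.59 - 0.64x = 49.78 + 3.00x → x* = 56.2665.
Consumer price on the demand curve at x*: 238.70 − 1.54×56.2665 = 152.0496.

P = $152.05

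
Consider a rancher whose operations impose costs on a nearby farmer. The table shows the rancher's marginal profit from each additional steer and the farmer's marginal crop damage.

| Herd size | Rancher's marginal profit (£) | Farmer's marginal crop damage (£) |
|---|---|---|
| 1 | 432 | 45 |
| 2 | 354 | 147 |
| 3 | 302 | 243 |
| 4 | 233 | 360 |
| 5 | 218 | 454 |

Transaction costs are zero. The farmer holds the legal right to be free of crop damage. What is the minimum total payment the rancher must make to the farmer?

£435

Efficient level: marginal profit ≥ marginal crop damage through level 3, so k* = 3.
With the farmer holding the right, the rancher must at least compensate total damage at k*: 45 + 147 + 243 = 435.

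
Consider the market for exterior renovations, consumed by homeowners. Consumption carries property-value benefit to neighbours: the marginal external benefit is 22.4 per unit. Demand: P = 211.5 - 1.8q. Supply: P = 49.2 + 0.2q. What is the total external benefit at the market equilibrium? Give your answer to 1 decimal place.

1817.8

Market equilibrium (private): 49.2 + 0.2q = 211.5 - 1.8q → q_m = 81.1500.
Total external benefit = MEB × q_m = 22.4 × 81.1500 = 1817.7600.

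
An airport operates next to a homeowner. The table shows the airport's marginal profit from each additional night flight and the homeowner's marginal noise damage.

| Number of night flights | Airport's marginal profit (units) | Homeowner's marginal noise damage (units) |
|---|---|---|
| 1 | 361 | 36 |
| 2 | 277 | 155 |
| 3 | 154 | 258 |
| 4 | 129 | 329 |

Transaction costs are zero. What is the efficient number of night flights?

Bargaining reaches the level where marginal profit last exceeds marginal noise damage.
That holds through level 2 (277 ≥ 155) but not at 3 (154 < 258).

2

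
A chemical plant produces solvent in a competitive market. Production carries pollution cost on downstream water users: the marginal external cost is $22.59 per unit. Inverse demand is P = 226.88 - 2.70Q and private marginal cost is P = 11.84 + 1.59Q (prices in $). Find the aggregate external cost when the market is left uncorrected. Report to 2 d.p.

Market equilibrium (private): 11.84 + 1.59Q = 226.88 - 2.70Q → Q_m = 50.1259.
Total external cost = MEC × Q_m = 22.59 × 50.1259 = 1132.3441.

$1132.34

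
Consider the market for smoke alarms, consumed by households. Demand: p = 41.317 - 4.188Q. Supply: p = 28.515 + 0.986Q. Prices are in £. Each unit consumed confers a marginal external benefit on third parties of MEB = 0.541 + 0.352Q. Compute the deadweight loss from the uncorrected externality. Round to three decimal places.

Market equilibrium (private): 28.515 + 0.986Q = 41.317 - 4.188Q → Q_m = 2.4743.
Social marginal benefit = demand + MEB = 41.858 - 3.836Q.
Set SMB = MC: 41.858 - 3.836Q = 28.515 + 0.986Q → Q* = 2.7671.
Between Q* and Q_m the wedge SMB − MC runs linearly from 0 to MEB(Q_m), so the loss is a triangle.
DWL = ½ × 0.2928 × 1.4120 = 0.2067.

DWL = £0.207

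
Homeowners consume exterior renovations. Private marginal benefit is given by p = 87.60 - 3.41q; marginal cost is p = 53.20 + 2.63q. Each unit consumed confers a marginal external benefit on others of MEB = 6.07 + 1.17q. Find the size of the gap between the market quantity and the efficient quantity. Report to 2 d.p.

Market equilibrium (private): 53.20 + 2.63q = 87.60 - 3.41q → q_m = 5.6954.
Social marginal benefit = demand + MEB = 93.67 - 2.24q.
Set SMB = MC: 93.67 - 2.24q = 53.20 + 2.63q → q* = 8.3101.
Gap = |5.6954 − 8.3101| = 2.6147.

2.61 units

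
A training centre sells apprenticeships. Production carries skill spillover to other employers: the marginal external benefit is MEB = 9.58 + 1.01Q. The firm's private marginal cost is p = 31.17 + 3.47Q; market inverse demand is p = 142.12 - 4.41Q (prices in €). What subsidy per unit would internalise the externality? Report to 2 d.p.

Social marginal cost = private MC − MEB = 21.59 + 2.46Q.
Set SMC = demand: 21.59 + 2.46Q = 142.12 - 4.41Q → Q* = 17.5444.
The Pigouvian subsidy equals MEB at Q*: 9.58 + 1.01×17.5444 = 27.2998.

subsidy = €27.30 per unit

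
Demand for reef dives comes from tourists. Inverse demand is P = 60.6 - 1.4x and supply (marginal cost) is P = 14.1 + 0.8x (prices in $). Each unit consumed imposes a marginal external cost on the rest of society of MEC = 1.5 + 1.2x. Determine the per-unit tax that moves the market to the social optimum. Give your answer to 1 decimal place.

tax = $17.4 per unit

Social marginal benefit = demand − MEC = 59.1 - 2.6x.
Set SMB = MC: 59.1 - 2.6x = 14.1 + 0.8x → x* = 13.2353.
The Pigouvian tax equals MEC at x*: 1.5 + 1.2×13.2353 = 17.3824.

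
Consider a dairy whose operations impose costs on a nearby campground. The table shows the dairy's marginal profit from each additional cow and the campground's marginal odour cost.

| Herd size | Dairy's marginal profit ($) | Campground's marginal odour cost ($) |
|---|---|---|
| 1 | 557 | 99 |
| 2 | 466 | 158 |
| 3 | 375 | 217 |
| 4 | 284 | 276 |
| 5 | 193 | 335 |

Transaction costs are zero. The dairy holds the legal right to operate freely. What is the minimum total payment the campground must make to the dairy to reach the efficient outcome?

Left alone the dairy would choose level 5 (marginal profit stays positive).
Efficient level: k* = 4 (marginal profit ≥ marginal odour cost through 4).
The campground must at least cover the dairy's forgone profit from cutting 5→4: 193 = 193.

$193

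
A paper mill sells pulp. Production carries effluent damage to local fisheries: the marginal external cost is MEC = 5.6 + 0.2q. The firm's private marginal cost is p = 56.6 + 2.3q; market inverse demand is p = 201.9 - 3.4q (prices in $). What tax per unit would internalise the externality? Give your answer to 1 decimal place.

tax = $10.3 per unit

Social marginal cost = private MC + MEC = 62.2 + 2.5q.
Set SMC = demand: 62.2 + 2.5q = 201.9 - 3.4q → q* = 23.6780.
The Pigouvian tax equals MEC at q*: 5.6 + 0.2×23.6780 = 10.3356.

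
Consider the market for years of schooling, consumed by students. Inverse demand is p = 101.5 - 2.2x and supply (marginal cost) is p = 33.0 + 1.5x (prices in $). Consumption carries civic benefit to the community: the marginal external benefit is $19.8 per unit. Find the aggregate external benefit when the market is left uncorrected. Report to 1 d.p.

$366.6

Market equilibrium (private): 33.0 + 1.5x = 101.5 - 2.2x → x_m = 18.5135.
Total external benefit = MEB × x_m = 19.8 × 18.5135 = 366.5673.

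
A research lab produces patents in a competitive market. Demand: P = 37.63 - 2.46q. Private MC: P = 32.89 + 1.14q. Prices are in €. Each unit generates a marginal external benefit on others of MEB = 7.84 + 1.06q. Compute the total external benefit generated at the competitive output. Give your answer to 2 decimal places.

€11.24

Market equilibrium (private): 32.89 + 1.14q = 37.63 - 2.46q → q_m = 1.3167.
Total external benefit = ∫₀^{q_m} (7.84 + 1.06q) dq = 7.84×1.3167 + ½×1.06×1.3167² = 11.2418.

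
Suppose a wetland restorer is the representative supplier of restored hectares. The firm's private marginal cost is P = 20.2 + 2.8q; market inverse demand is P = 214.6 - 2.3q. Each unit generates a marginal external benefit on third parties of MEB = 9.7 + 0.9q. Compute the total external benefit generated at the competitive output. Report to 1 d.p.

1023.6

Market equilibrium (private): 20.2 + 2.8q = 214.6 - 2.3q → q_m = 38.1176.
Total external benefit = ∫₀^{q_m} (9.7 + 0.9q) dq = 9.7×38.1176 + ½×0.9×38.1176² = 1023.5689.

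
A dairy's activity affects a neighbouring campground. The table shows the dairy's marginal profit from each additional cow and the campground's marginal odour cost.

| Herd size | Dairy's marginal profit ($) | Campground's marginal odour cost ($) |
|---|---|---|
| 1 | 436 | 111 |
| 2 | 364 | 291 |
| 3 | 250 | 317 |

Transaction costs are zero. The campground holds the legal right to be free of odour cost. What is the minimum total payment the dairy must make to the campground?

Efficient level: marginal profit ≥ marginal odour cost through level 2, so k* = 2.
With the campground holding the right, the dairy must at least compensate total damage at k*: 111 + 291 = 402.

$402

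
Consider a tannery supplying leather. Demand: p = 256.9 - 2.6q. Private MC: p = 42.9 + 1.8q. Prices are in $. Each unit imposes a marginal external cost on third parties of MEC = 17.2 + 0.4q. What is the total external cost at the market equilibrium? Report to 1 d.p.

$1309.6

Market equilibrium (private): 42.9 + 1.8q = 256.9 - 2.6q → q_m = 48.6364.
Total external cost = ∫₀^{q_m} (17.2 + 0.4q) dq = 17.2×48.6364 + ½×0.4×48.6364² = 1309.6460.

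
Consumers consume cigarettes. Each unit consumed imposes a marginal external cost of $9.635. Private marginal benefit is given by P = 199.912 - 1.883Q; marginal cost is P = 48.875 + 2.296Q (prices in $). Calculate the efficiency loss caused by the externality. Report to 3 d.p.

Market equilibrium (private): 48.875 + 2.296Q = 199.912 - 1.883Q → Q_m = 36.1419.
Social marginal benefit = demand − MEC = 190.277 - 1.883Q.
Set SMB = MC: 190.277 - 1.883Q = 48.875 + 2.296Q → Q* = 33.8363.
Height of the DWL triangle at Q_m is MC(Q_m) − SMB(Q_m) = MEC(Q_m) = 9.6350.
DWL = ½ × 2.3056 × 9.6350 = 11.1072.

DWL = $11.107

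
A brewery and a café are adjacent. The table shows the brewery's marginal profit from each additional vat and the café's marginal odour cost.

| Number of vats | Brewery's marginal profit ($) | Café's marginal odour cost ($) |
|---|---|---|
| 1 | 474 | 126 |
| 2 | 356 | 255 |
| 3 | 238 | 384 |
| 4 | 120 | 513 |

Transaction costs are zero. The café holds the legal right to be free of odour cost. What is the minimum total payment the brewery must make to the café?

Efficient level: marginal profit ≥ marginal odour cost through level 2, so k* = 2.
With the café holding the right, the brewery must at least compensate total damage at k*: 126 + 255 = 381.

$381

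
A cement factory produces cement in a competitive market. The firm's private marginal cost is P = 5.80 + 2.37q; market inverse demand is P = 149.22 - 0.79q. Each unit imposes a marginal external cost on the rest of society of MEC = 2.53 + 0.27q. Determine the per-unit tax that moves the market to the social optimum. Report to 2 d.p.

Social marginal cost = private MC + MEC = 8.33 + 2.64q.
Set SMC = demand: 8.33 + 2.64q = 149.22 - 0.79q → q* = 41.0758.
The Pigouvian tax equals MEC at q*: 2.53 + 0.27×41.0758 = 13.6205.

tax = 13.62 per unit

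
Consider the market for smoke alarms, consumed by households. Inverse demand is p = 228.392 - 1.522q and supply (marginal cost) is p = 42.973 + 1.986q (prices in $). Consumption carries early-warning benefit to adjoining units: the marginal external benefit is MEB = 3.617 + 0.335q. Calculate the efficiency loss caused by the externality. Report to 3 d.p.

Market equilibrium (private): 42.973 + 1.986q = 228.392 - 1.522q → q_m = 52.8560.
Social marginal benefit = demand + MEB = 232.009 - 1.187q.
Set SMB = MC: 232.009 - 1.187q = 42.973 + 1.986q → q* = 59.5764.
Between q* and q_m the wedge SMB − MC runs linearly from 0 to MEB(q_m), so the loss is a triangle.
DWL = ½ × 6.7204 × 21.3238 = 71.6522.

DWL = $71.652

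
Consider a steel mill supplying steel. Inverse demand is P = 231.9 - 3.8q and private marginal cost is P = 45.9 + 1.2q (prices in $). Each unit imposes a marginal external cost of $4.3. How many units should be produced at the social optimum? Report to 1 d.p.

Social marginal cost = private MC + MEC = 50.2 + 1.2q.
Set SMC = demand: 50.2 + 1.2q = 231.9 - 3.8q → q* = 36.3400.

q* = 36.3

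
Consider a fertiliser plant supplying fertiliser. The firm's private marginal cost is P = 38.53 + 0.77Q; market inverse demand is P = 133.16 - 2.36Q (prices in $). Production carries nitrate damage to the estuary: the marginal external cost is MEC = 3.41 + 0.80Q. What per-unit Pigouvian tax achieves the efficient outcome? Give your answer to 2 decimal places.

tax = $21.98 per unit

Social marginal cost = private MC + MEC = 41.94 + 1.57Q.
Set SMC = demand: 41.94 + 1.57Q = 133.16 - 2.36Q → Q* = 23.2112.
The Pigouvian tax equals MEC at Q*: 3.41 + 0.80×23.2112 = 21.9790.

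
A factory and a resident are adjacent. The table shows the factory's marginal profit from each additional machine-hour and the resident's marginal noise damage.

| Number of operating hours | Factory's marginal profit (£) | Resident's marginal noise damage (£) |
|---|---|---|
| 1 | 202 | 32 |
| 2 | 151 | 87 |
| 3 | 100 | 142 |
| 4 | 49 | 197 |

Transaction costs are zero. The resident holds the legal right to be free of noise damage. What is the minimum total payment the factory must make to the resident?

Efficient level: marginal profit ≥ marginal noise damage through level 2, so k* = 2.
With the resident holding the right, the factory must at least compensate total damage at k*: 32 + 87 = 119.

£119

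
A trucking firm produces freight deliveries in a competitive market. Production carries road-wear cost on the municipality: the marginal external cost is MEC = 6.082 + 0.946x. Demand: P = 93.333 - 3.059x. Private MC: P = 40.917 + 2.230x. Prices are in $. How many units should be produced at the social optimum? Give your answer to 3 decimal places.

Social marginal cost = private MC + MEC = 46.999 + 3.176x.
Set SMC = demand: 46.999 + 3.176x = 93.333 - 3.059x → x* = 7.4313.

x* = 7.431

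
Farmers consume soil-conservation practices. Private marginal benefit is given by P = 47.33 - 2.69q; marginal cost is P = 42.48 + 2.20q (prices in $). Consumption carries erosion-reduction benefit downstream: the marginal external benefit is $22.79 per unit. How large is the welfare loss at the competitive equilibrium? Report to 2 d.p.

DWL = $53.11

Market equilibrium (private): 42.48 + 2.20q = 47.33 - 2.69q → q_m = 0.9918.
Social marginal benefit = demand + MEB = 70.12 - 2.69q.
Set SMB = MC: 70.12 - 2.69q = 42.48 + 2.20q → q* = 5.6524.
Between q* and q_m the wedge SMB − MC runs linearly from 0 to MEB(q_m), so the loss is a triangle.
DWL = ½ × 4.6606 × 22.7900 = 53.1075.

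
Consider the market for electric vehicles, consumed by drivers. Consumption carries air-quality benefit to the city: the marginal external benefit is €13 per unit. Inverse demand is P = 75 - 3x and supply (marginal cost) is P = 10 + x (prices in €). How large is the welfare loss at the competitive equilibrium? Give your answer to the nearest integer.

Market equilibrium (private): 10 + x = 75 - 3x → x_m = 16.2500.
Social marginal benefit = demand + MEB = 88 - 3x.
Set SMB = MC: 88 - 3x = 10 + x → x* = 19.5000.
The welfare-loss triangle has base |x_m − x*| and height MEB(x_m) (the vertical gap between SMB and MC is zero at x* and MEB at x_m).
DWL = ½ × 3.2500 × 13.0000 = 21.1250.

DWL = €21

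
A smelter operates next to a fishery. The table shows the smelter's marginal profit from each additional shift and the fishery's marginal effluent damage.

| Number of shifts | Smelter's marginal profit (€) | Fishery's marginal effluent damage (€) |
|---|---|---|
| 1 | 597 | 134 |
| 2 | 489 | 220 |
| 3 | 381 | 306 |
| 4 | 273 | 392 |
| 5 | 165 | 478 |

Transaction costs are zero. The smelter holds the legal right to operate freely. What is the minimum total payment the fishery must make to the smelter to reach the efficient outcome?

Left alone the smelter would choose level 5 (marginal profit stays positive).
Efficient level: k* = 3 (marginal profit ≥ marginal effluent damage through 3).
The fishery must at least cover the smelter's forgone profit from cutting 5→3: 273 + 165 = 438.

€438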